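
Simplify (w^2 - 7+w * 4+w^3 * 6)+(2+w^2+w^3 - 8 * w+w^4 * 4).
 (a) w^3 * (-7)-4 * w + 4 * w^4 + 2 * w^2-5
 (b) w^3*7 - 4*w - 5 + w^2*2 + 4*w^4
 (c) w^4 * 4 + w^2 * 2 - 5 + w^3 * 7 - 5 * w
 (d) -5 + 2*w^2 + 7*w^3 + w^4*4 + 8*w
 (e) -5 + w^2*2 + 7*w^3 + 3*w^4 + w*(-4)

Adding the polynomials and combining like terms:
(w^2 - 7 + w*4 + w^3*6) + (2 + w^2 + w^3 - 8*w + w^4*4)
= w^3*7 - 4*w - 5 + w^2*2 + 4*w^4
b) w^3*7 - 4*w - 5 + w^2*2 + 4*w^4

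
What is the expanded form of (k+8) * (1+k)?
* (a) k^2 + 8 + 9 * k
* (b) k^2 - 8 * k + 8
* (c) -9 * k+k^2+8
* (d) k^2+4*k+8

Expanding (k+8) * (1+k):
= k^2 + 8 + 9 * k
a) k^2 + 8 + 9 * k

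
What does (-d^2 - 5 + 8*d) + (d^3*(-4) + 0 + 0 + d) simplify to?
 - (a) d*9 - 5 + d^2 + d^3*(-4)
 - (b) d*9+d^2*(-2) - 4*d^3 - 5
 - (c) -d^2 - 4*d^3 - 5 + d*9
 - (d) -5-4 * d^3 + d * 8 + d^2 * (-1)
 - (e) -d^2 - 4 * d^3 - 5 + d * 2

Adding the polynomials and combining like terms:
(-d^2 - 5 + 8*d) + (d^3*(-4) + 0 + 0 + d)
= -d^2 - 4*d^3 - 5 + d*9
c) -d^2 - 4*d^3 - 5 + d*9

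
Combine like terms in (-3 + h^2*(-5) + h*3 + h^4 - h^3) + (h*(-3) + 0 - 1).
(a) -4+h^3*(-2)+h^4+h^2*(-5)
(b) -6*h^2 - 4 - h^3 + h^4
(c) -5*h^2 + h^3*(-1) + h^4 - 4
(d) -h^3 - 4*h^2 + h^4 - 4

Adding the polynomials and combining like terms:
(-3 + h^2*(-5) + h*3 + h^4 - h^3) + (h*(-3) + 0 - 1)
= -5*h^2 + h^3*(-1) + h^4 - 4
c) -5*h^2 + h^3*(-1) + h^4 - 4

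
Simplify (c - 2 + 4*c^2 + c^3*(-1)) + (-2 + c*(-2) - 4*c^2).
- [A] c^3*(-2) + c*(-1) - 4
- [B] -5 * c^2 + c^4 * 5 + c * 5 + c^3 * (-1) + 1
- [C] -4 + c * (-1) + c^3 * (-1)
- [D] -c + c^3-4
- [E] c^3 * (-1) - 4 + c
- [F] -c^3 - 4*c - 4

Adding the polynomials and combining like terms:
(c - 2 + 4*c^2 + c^3*(-1)) + (-2 + c*(-2) - 4*c^2)
= -4 + c * (-1) + c^3 * (-1)
C) -4 + c * (-1) + c^3 * (-1)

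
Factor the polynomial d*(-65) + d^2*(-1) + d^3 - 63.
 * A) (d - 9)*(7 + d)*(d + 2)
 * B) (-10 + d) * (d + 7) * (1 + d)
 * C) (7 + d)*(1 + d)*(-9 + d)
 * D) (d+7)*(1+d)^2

We need to factor d*(-65) + d^2*(-1) + d^3 - 63.
The factored form is (7 + d)*(1 + d)*(-9 + d).
C) (7 + d)*(1 + d)*(-9 + d)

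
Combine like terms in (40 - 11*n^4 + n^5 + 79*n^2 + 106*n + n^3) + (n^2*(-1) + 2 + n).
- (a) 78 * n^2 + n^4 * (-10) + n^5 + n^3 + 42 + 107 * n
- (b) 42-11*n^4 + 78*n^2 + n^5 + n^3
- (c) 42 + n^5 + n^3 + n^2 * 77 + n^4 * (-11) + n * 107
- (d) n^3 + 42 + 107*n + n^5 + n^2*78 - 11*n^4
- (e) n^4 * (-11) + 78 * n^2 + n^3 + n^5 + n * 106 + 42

Adding the polynomials and combining like terms:
(40 - 11*n^4 + n^5 + 79*n^2 + 106*n + n^3) + (n^2*(-1) + 2 + n)
= n^3 + 42 + 107*n + n^5 + n^2*78 - 11*n^4
d) n^3 + 42 + 107*n + n^5 + n^2*78 - 11*n^4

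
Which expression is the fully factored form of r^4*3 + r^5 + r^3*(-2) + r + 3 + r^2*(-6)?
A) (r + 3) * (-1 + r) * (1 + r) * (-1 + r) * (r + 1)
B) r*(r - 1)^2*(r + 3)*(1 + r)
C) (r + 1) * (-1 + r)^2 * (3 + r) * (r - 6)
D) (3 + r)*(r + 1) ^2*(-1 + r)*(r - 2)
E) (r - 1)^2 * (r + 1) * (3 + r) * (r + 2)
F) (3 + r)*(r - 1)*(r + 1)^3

We need to factor r^4*3 + r^5 + r^3*(-2) + r + 3 + r^2*(-6).
The factored form is (r + 3) * (-1 + r) * (1 + r) * (-1 + r) * (r + 1).
A) (r + 3) * (-1 + r) * (1 + r) * (-1 + r) * (r + 1)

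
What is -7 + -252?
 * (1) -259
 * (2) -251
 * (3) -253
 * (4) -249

-7 + -252 = -259
1) -259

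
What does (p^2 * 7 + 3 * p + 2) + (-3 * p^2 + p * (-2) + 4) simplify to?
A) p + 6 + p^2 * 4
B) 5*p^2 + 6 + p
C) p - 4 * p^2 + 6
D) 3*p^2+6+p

Adding the polynomials and combining like terms:
(p^2*7 + 3*p + 2) + (-3*p^2 + p*(-2) + 4)
= p + 6 + p^2 * 4
A) p + 6 + p^2 * 4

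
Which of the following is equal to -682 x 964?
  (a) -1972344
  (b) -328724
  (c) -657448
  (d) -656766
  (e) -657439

-682 * 964 = -657448
c) -657448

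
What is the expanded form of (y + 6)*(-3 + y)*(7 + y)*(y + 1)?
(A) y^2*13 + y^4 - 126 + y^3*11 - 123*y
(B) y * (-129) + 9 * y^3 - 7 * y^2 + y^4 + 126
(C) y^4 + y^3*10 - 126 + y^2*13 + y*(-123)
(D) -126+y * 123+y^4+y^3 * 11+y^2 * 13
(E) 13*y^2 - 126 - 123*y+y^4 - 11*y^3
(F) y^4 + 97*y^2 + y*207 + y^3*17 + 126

Expanding (y + 6)*(-3 + y)*(7 + y)*(y + 1):
= y^2*13 + y^4 - 126 + y^3*11 - 123*y
A) y^2*13 + y^4 - 126 + y^3*11 - 123*y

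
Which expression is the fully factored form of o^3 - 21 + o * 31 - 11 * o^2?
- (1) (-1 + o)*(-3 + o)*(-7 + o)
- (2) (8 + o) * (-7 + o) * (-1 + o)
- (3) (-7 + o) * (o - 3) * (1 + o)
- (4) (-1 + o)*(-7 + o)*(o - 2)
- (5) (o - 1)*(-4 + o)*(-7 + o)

We need to factor o^3 - 21 + o * 31 - 11 * o^2.
The factored form is (-1 + o)*(-3 + o)*(-7 + o).
1) (-1 + o)*(-3 + o)*(-7 + o)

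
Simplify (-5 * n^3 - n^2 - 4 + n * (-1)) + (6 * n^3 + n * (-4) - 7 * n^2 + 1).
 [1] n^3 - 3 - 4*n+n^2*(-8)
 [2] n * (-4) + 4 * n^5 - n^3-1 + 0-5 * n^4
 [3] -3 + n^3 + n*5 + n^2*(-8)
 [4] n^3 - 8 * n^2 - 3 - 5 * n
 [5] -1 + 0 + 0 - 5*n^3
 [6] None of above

Adding the polynomials and combining like terms:
(-5*n^3 - n^2 - 4 + n*(-1)) + (6*n^3 + n*(-4) - 7*n^2 + 1)
= n^3 - 8 * n^2 - 3 - 5 * n
4) n^3 - 8 * n^2 - 3 - 5 * n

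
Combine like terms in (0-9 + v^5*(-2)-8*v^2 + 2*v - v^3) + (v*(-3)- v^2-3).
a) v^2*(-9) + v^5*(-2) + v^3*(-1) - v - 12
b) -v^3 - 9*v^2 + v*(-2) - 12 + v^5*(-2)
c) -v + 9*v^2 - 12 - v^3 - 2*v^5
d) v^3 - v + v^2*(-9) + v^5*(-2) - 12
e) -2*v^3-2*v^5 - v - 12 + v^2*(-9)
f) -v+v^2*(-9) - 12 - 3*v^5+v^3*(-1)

Adding the polynomials and combining like terms:
(0 - 9 + v^5*(-2) - 8*v^2 + 2*v - v^3) + (v*(-3) - v^2 - 3)
= v^2*(-9) + v^5*(-2) + v^3*(-1) - v - 12
a) v^2*(-9) + v^5*(-2) + v^3*(-1) - v - 12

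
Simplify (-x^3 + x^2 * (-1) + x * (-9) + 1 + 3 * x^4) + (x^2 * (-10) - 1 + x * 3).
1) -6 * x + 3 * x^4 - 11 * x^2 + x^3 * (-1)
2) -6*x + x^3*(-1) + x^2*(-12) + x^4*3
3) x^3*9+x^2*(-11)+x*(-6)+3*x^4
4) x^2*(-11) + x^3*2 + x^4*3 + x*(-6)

Adding the polynomials and combining like terms:
(-x^3 + x^2*(-1) + x*(-9) + 1 + 3*x^4) + (x^2*(-10) - 1 + x*3)
= -6 * x + 3 * x^4 - 11 * x^2 + x^3 * (-1)
1) -6 * x + 3 * x^4 - 11 * x^2 + x^3 * (-1)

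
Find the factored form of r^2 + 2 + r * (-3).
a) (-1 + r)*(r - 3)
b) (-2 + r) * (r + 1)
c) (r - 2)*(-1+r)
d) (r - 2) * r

We need to factor r^2 + 2 + r * (-3).
The factored form is (r - 2)*(-1+r).
c) (r - 2)*(-1+r)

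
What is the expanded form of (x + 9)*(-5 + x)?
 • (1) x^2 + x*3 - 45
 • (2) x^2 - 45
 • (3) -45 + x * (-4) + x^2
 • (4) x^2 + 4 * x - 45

Expanding (x + 9)*(-5 + x):
= x^2 + 4 * x - 45
4) x^2 + 4 * x - 45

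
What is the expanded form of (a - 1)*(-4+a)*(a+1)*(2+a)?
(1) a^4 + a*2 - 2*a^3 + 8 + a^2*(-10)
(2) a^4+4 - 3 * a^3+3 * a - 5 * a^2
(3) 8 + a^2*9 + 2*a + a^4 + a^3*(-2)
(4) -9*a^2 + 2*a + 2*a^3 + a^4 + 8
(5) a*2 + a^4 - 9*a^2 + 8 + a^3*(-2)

Expanding (a - 1)*(-4+a)*(a+1)*(2+a):
= a*2 + a^4 - 9*a^2 + 8 + a^3*(-2)
5) a*2 + a^4 - 9*a^2 + 8 + a^3*(-2)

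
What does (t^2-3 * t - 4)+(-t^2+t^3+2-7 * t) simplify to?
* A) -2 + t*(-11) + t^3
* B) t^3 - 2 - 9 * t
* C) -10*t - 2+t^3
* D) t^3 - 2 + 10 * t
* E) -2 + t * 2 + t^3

Adding the polynomials and combining like terms:
(t^2 - 3*t - 4) + (-t^2 + t^3 + 2 - 7*t)
= -10*t - 2+t^3
C) -10*t - 2+t^3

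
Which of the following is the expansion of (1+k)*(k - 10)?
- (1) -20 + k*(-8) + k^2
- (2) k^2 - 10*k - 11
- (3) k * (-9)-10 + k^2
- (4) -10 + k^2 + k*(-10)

Expanding (1+k)*(k - 10):
= k * (-9)-10 + k^2
3) k * (-9)-10 + k^2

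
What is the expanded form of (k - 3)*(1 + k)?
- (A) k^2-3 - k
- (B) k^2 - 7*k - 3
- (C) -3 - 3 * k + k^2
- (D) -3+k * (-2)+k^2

Expanding (k - 3)*(1 + k):
= -3+k * (-2)+k^2
D) -3+k * (-2)+k^2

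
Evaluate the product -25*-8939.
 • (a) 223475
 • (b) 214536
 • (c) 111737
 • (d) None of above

-25 * -8939 = 223475
a) 223475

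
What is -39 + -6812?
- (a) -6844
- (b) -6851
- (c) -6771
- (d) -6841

-39 + -6812 = -6851
b) -6851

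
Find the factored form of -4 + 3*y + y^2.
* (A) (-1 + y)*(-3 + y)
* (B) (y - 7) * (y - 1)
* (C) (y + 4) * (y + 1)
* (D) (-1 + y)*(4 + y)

We need to factor -4 + 3*y + y^2.
The factored form is (-1 + y)*(4 + y).
D) (-1 + y)*(4 + y)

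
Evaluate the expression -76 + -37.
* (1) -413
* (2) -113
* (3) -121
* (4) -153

-76 + -37 = -113
2) -113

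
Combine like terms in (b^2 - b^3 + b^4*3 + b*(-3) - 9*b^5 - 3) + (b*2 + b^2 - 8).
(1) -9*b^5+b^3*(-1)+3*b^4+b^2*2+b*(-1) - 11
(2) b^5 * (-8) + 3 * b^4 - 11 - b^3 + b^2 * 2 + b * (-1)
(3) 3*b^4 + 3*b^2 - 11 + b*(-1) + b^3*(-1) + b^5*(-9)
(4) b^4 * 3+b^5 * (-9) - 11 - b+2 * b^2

Adding the polynomials and combining like terms:
(b^2 - b^3 + b^4*3 + b*(-3) - 9*b^5 - 3) + (b*2 + b^2 - 8)
= -9*b^5+b^3*(-1)+3*b^4+b^2*2+b*(-1) - 11
1) -9*b^5+b^3*(-1)+3*b^4+b^2*2+b*(-1) - 11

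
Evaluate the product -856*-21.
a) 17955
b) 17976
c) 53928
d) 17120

-856 * -21 = 17976
b) 17976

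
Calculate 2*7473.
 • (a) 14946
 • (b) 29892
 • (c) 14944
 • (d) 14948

2 * 7473 = 14946
a) 14946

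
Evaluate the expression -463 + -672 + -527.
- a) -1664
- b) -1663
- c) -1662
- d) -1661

First: -463 + -672 = -1135
Then: -1135 + -527 = -1662
c) -1662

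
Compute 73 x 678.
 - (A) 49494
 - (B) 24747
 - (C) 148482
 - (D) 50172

73 * 678 = 49494
A) 49494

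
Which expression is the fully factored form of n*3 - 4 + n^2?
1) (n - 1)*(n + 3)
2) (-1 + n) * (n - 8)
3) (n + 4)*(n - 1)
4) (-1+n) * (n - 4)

We need to factor n*3 - 4 + n^2.
The factored form is (n + 4)*(n - 1).
3) (n + 4)*(n - 1)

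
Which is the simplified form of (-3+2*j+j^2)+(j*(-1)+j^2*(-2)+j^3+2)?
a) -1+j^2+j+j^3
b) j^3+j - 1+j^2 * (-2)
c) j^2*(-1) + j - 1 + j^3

Adding the polynomials and combining like terms:
(-3 + 2*j + j^2) + (j*(-1) + j^2*(-2) + j^3 + 2)
= j^2*(-1) + j - 1 + j^3
c) j^2*(-1) + j - 1 + j^3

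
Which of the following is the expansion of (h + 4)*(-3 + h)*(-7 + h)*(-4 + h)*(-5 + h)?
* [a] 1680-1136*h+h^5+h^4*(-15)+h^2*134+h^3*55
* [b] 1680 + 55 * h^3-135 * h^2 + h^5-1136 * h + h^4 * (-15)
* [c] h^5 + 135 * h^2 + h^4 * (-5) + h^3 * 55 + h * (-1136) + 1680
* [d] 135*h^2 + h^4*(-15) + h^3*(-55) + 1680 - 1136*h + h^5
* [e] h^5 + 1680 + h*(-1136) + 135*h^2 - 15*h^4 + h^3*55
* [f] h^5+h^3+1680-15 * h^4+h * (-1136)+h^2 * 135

Expanding (h + 4)*(-3 + h)*(-7 + h)*(-4 + h)*(-5 + h):
= h^5 + 1680 + h*(-1136) + 135*h^2 - 15*h^4 + h^3*55
e) h^5 + 1680 + h*(-1136) + 135*h^2 - 15*h^4 + h^3*55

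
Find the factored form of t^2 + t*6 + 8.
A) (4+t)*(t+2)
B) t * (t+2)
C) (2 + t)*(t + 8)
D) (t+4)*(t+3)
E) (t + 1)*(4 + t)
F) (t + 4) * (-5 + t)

We need to factor t^2 + t*6 + 8.
The factored form is (4+t)*(t+2).
A) (4+t)*(t+2)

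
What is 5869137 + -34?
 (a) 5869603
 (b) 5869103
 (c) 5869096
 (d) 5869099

5869137 + -34 = 5869103
b) 5869103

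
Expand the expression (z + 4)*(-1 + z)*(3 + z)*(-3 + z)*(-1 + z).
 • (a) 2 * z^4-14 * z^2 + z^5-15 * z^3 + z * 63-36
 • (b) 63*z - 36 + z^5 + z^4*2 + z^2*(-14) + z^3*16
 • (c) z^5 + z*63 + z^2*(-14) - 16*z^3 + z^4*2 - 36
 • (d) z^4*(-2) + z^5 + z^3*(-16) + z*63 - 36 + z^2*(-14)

Expanding (z + 4)*(-1 + z)*(3 + z)*(-3 + z)*(-1 + z):
= z^5 + z*63 + z^2*(-14) - 16*z^3 + z^4*2 - 36
c) z^5 + z*63 + z^2*(-14) - 16*z^3 + z^4*2 - 36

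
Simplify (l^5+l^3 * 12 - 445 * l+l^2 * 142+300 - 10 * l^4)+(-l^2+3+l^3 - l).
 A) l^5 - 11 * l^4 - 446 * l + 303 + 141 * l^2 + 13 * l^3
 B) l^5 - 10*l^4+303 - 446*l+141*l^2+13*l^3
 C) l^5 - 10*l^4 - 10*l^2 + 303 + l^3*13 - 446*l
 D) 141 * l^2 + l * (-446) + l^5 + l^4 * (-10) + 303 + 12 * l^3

Adding the polynomials and combining like terms:
(l^5 + l^3*12 - 445*l + l^2*142 + 300 - 10*l^4) + (-l^2 + 3 + l^3 - l)
= l^5 - 10*l^4+303 - 446*l+141*l^2+13*l^3
B) l^5 - 10*l^4+303 - 446*l+141*l^2+13*l^3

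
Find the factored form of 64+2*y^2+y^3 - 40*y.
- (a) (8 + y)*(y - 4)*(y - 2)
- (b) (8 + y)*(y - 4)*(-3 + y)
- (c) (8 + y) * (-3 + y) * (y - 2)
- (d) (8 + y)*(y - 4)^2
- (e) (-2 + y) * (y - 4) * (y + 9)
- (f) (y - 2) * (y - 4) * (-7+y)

We need to factor 64+2*y^2+y^3 - 40*y.
The factored form is (8 + y)*(y - 4)*(y - 2).
a) (8 + y)*(y - 4)*(y - 2)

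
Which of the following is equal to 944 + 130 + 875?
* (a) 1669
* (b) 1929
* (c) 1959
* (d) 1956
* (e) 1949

First: 944 + 130 = 1074
Then: 1074 + 875 = 1949
e) 1949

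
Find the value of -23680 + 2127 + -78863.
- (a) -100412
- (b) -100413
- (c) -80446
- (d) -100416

First: -23680 + 2127 = -21553
Then: -21553 + -78863 = -100416
d) -100416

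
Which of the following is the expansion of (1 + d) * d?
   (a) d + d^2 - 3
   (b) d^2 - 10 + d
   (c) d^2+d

Expanding (1 + d) * d:
= d^2+d
c) d^2+d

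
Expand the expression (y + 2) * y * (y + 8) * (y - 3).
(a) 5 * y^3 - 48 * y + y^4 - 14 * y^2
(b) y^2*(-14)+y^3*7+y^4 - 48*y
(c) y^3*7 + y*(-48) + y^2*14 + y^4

Expanding (y + 2) * y * (y + 8) * (y - 3):
= y^2*(-14)+y^3*7+y^4 - 48*y
b) y^2*(-14)+y^3*7+y^4 - 48*y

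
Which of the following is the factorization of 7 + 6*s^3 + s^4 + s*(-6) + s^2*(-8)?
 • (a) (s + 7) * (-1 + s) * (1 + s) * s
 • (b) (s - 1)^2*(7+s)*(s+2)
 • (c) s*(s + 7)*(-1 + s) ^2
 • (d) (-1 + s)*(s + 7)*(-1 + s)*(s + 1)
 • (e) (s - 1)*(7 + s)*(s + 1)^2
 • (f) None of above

We need to factor 7 + 6*s^3 + s^4 + s*(-6) + s^2*(-8).
The factored form is (-1 + s)*(s + 7)*(-1 + s)*(s + 1).
d) (-1 + s)*(s + 7)*(-1 + s)*(s + 1)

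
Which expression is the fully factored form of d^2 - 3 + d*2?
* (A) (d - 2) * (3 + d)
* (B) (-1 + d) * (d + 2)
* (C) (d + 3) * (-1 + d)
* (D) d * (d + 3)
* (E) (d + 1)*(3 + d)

We need to factor d^2 - 3 + d*2.
The factored form is (d + 3) * (-1 + d).
C) (d + 3) * (-1 + d)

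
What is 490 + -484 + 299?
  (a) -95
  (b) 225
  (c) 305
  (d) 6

First: 490 + -484 = 6
Then: 6 + 299 = 305
c) 305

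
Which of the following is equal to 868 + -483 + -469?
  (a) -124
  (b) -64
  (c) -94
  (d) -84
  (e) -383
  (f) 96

First: 868 + -483 = 385
Then: 385 + -469 = -84
d) -84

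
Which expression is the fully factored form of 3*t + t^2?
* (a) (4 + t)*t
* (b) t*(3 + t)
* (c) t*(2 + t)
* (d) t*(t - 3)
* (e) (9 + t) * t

We need to factor 3*t + t^2.
The factored form is t*(3 + t).
b) t*(3 + t)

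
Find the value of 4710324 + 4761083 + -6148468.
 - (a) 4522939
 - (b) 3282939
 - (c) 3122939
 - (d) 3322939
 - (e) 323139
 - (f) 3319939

First: 4710324 + 4761083 = 9471407
Then: 9471407 + -6148468 = 3322939
d) 3322939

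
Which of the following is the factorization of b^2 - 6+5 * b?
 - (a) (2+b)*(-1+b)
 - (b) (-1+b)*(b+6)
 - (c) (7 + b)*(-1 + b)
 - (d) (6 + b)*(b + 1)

We need to factor b^2 - 6+5 * b.
The factored form is (-1+b)*(b+6).
b) (-1+b)*(b+6)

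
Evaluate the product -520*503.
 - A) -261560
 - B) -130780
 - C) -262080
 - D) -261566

-520 * 503 = -261560
A) -261560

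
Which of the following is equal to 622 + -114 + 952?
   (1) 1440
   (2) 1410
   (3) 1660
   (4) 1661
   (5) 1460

First: 622 + -114 = 508
Then: 508 + 952 = 1460
5) 1460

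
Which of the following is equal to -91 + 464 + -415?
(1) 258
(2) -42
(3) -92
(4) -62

First: -91 + 464 = 373
Then: 373 + -415 = -42
2) -42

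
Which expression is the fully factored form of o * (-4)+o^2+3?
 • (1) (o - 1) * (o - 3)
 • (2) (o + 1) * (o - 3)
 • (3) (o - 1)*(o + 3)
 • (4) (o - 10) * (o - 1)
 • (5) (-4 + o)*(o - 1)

We need to factor o * (-4)+o^2+3.
The factored form is (o - 1) * (o - 3).
1) (o - 1) * (o - 3)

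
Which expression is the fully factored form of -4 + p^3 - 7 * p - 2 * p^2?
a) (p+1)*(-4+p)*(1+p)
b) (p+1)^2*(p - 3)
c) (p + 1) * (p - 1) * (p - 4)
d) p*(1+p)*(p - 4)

We need to factor -4 + p^3 - 7 * p - 2 * p^2.
The factored form is (p+1)*(-4+p)*(1+p).
a) (p+1)*(-4+p)*(1+p)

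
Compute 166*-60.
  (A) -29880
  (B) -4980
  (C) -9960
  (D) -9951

166 * -60 = -9960
C) -9960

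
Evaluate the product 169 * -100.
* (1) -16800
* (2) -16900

169 * -100 = -16900
2) -16900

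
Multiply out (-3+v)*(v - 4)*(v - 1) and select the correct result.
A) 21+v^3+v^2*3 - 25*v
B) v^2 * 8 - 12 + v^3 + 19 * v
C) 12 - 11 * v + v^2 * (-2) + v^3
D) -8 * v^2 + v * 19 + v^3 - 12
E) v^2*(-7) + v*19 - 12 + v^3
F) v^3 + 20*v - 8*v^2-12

Expanding (-3+v)*(v - 4)*(v - 1):
= -8 * v^2 + v * 19 + v^3 - 12
D) -8 * v^2 + v * 19 + v^3 - 12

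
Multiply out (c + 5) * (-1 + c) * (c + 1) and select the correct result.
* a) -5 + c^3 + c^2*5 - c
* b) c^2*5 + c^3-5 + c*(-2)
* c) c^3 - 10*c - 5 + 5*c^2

Expanding (c + 5) * (-1 + c) * (c + 1):
= -5 + c^3 + c^2*5 - c
a) -5 + c^3 + c^2*5 - c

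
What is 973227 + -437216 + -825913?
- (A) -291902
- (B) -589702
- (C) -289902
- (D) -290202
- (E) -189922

First: 973227 + -437216 = 536011
Then: 536011 + -825913 = -289902
C) -289902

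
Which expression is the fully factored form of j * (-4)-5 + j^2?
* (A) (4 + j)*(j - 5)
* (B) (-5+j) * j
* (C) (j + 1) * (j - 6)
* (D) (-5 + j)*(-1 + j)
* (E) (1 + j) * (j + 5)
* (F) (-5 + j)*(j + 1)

We need to factor j * (-4)-5 + j^2.
The factored form is (-5 + j)*(j + 1).
F) (-5 + j)*(j + 1)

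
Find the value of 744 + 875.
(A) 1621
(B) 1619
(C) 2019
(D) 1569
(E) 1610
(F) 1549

744 + 875 = 1619
B) 1619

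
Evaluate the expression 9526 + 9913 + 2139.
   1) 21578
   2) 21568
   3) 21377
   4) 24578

First: 9526 + 9913 = 19439
Then: 19439 + 2139 = 21578
1) 21578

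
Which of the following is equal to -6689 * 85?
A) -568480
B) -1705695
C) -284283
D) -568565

-6689 * 85 = -568565
D) -568565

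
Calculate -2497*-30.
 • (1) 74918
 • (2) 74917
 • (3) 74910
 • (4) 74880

-2497 * -30 = 74910
3) 74910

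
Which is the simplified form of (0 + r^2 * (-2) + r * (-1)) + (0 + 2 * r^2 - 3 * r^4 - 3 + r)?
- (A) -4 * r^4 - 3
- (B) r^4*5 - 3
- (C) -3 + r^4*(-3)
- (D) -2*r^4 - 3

Adding the polynomials and combining like terms:
(0 + r^2*(-2) + r*(-1)) + (0 + 2*r^2 - 3*r^4 - 3 + r)
= -3 + r^4*(-3)
C) -3 + r^4*(-3)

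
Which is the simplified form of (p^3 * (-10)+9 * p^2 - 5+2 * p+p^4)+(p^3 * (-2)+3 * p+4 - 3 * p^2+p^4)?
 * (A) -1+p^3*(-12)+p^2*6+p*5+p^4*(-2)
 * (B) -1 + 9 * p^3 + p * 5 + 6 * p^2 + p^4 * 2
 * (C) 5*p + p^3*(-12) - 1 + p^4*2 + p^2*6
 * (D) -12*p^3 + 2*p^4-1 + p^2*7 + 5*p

Adding the polynomials and combining like terms:
(p^3*(-10) + 9*p^2 - 5 + 2*p + p^4) + (p^3*(-2) + 3*p + 4 - 3*p^2 + p^4)
= 5*p + p^3*(-12) - 1 + p^4*2 + p^2*6
C) 5*p + p^3*(-12) - 1 + p^4*2 + p^2*6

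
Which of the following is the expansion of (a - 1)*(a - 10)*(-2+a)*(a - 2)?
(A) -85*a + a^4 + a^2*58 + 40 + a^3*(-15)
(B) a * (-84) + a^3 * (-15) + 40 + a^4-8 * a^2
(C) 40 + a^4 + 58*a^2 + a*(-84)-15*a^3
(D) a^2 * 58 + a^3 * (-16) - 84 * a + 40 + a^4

Expanding (a - 1)*(a - 10)*(-2+a)*(a - 2):
= 40 + a^4 + 58*a^2 + a*(-84)-15*a^3
C) 40 + a^4 + 58*a^2 + a*(-84)-15*a^3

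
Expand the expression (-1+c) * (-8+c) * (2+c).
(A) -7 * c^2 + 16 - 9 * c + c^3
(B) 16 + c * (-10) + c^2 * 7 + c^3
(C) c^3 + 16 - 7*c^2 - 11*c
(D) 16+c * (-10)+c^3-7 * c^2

Expanding (-1+c) * (-8+c) * (2+c):
= 16+c * (-10)+c^3-7 * c^2
D) 16+c * (-10)+c^3-7 * c^2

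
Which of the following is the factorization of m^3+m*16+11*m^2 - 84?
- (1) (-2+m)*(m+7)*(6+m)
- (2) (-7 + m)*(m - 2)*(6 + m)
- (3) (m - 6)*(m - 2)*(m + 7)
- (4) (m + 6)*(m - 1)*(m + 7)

We need to factor m^3+m*16+11*m^2 - 84.
The factored form is (-2+m)*(m+7)*(6+m).
1) (-2+m)*(m+7)*(6+m)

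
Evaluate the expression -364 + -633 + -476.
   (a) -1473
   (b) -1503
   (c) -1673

First: -364 + -633 = -997
Then: -997 + -476 = -1473
a) -1473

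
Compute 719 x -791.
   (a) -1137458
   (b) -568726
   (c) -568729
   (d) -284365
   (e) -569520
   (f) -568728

719 * -791 = -568729
c) -568729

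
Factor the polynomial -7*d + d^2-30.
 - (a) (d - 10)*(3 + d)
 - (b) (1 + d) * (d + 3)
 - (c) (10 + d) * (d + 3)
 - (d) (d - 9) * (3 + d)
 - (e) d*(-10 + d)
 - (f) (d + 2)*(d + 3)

We need to factor -7*d + d^2-30.
The factored form is (d - 10)*(3 + d).
a) (d - 10)*(3 + d)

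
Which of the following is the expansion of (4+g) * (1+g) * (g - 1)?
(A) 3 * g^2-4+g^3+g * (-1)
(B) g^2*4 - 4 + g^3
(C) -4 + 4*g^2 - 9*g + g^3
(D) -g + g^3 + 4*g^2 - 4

Expanding (4+g) * (1+g) * (g - 1):
= -g + g^3 + 4*g^2 - 4
D) -g + g^3 + 4*g^2 - 4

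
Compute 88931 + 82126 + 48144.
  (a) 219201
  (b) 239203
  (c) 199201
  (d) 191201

First: 88931 + 82126 = 171057
Then: 171057 + 48144 = 219201
a) 219201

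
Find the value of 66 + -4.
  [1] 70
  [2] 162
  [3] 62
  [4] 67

66 + -4 = 62
3) 62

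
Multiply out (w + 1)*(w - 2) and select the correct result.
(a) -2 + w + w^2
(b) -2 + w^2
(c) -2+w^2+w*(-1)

Expanding (w + 1)*(w - 2):
= -2+w^2+w*(-1)
c) -2+w^2+w*(-1)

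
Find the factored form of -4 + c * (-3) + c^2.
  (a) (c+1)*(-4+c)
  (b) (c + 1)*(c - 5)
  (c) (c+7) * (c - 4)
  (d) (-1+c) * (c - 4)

We need to factor -4 + c * (-3) + c^2.
The factored form is (c+1)*(-4+c).
a) (c+1)*(-4+c)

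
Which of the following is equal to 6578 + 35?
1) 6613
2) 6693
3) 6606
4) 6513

6578 + 35 = 6613
1) 6613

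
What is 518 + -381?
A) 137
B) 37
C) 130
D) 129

518 + -381 = 137
A) 137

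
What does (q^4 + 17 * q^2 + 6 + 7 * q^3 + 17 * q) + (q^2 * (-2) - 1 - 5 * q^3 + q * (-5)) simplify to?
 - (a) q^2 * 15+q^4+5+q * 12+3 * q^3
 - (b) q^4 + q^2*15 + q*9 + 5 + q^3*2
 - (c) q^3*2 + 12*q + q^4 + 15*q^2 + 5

Adding the polynomials and combining like terms:
(q^4 + 17*q^2 + 6 + 7*q^3 + 17*q) + (q^2*(-2) - 1 - 5*q^3 + q*(-5))
= q^3*2 + 12*q + q^4 + 15*q^2 + 5
c) q^3*2 + 12*q + q^4 + 15*q^2 + 5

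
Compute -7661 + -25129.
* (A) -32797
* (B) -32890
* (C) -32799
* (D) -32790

-7661 + -25129 = -32790
D) -32790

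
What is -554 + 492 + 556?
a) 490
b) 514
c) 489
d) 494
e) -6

First: -554 + 492 = -62
Then: -62 + 556 = 494
d) 494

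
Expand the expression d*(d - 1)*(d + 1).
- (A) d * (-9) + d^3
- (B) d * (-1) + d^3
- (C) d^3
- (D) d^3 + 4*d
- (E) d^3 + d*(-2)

Expanding d*(d - 1)*(d + 1):
= d * (-1) + d^3
B) d * (-1) + d^3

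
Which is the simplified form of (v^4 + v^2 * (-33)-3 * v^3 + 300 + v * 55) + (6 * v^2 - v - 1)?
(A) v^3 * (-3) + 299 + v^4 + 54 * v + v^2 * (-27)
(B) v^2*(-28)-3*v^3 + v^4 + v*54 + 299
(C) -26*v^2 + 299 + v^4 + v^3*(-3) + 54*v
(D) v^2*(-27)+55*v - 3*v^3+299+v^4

Adding the polynomials and combining like terms:
(v^4 + v^2*(-33) - 3*v^3 + 300 + v*55) + (6*v^2 - v - 1)
= v^3 * (-3) + 299 + v^4 + 54 * v + v^2 * (-27)
A) v^3 * (-3) + 299 + v^4 + 54 * v + v^2 * (-27)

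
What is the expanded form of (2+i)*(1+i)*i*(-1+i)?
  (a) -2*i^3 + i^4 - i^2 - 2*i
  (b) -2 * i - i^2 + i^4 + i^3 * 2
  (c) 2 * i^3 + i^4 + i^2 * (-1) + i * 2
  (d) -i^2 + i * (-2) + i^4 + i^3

Expanding (2+i)*(1+i)*i*(-1+i):
= -2 * i - i^2 + i^4 + i^3 * 2
b) -2 * i - i^2 + i^4 + i^3 * 2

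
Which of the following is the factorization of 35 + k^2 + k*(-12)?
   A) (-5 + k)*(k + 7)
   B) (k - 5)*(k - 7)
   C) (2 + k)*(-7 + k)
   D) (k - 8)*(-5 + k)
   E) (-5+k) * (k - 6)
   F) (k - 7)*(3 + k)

We need to factor 35 + k^2 + k*(-12).
The factored form is (k - 5)*(k - 7).
B) (k - 5)*(k - 7)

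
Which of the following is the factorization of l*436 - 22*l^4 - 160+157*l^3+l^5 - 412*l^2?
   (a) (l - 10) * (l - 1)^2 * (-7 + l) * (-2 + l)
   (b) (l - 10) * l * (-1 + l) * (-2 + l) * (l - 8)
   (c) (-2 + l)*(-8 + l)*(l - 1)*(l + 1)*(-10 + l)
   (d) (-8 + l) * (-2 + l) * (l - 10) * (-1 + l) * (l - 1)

We need to factor l*436 - 22*l^4 - 160+157*l^3+l^5 - 412*l^2.
The factored form is (-8 + l) * (-2 + l) * (l - 10) * (-1 + l) * (l - 1).
d) (-8 + l) * (-2 + l) * (l - 10) * (-1 + l) * (l - 1)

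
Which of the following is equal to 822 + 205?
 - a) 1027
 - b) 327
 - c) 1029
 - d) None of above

822 + 205 = 1027
a) 1027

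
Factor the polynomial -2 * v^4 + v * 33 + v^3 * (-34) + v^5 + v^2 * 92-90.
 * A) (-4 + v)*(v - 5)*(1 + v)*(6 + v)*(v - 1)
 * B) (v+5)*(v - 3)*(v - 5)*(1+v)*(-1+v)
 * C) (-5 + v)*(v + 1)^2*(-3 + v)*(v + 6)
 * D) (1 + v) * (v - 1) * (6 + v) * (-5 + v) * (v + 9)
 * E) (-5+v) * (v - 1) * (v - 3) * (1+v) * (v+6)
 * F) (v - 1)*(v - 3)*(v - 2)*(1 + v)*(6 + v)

We need to factor -2 * v^4 + v * 33 + v^3 * (-34) + v^5 + v^2 * 92-90.
The factored form is (-5+v) * (v - 1) * (v - 3) * (1+v) * (v+6).
E) (-5+v) * (v - 1) * (v - 3) * (1+v) * (v+6)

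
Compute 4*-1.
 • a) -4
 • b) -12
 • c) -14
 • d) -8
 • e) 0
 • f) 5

4 * -1 = -4
a) -4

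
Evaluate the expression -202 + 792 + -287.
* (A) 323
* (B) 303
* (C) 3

First: -202 + 792 = 590
Then: 590 + -287 = 303
B) 303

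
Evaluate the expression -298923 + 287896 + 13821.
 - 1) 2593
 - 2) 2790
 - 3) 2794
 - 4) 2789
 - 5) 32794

First: -298923 + 287896 = -11027
Then: -11027 + 13821 = 2794
3) 2794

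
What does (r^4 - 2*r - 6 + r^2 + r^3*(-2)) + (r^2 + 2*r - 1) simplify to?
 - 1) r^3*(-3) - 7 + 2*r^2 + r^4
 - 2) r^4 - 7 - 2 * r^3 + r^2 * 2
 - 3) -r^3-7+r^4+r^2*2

Adding the polynomials and combining like terms:
(r^4 - 2*r - 6 + r^2 + r^3*(-2)) + (r^2 + 2*r - 1)
= r^4 - 7 - 2 * r^3 + r^2 * 2
2) r^4 - 7 - 2 * r^3 + r^2 * 2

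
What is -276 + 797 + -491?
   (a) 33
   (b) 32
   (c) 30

First: -276 + 797 = 521
Then: 521 + -491 = 30
c) 30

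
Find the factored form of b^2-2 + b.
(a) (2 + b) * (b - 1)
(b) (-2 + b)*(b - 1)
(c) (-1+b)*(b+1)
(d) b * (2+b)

We need to factor b^2-2 + b.
The factored form is (2 + b) * (b - 1).
a) (2 + b) * (b - 1)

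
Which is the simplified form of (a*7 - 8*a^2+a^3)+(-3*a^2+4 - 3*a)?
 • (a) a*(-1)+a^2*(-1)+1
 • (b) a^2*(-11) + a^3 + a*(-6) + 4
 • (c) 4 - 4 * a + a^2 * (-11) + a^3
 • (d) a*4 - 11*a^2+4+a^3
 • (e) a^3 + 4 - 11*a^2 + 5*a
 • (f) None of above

Adding the polynomials and combining like terms:
(a*7 - 8*a^2 + a^3) + (-3*a^2 + 4 - 3*a)
= a*4 - 11*a^2+4+a^3
d) a*4 - 11*a^2+4+a^3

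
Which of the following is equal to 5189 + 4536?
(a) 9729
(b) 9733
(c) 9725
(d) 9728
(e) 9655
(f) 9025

5189 + 4536 = 9725
c) 9725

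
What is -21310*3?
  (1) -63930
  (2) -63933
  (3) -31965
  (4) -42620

-21310 * 3 = -63930
1) -63930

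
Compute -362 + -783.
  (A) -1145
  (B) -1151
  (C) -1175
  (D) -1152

-362 + -783 = -1145
A) -1145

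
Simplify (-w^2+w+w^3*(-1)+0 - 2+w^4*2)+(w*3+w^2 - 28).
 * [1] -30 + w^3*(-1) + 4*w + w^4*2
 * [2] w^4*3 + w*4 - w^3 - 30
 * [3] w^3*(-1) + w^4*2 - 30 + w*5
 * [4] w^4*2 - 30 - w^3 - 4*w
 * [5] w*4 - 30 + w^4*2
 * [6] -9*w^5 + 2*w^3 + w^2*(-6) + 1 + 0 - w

Adding the polynomials and combining like terms:
(-w^2 + w + w^3*(-1) + 0 - 2 + w^4*2) + (w*3 + w^2 - 28)
= -30 + w^3*(-1) + 4*w + w^4*2
1) -30 + w^3*(-1) + 4*w + w^4*2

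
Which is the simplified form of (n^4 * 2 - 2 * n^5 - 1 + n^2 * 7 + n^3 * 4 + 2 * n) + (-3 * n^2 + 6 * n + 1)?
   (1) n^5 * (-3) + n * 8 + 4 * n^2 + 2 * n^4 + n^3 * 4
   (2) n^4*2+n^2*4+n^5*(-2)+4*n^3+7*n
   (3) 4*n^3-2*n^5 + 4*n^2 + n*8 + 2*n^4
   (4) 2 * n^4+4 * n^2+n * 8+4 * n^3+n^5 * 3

Adding the polynomials and combining like terms:
(n^4*2 - 2*n^5 - 1 + n^2*7 + n^3*4 + 2*n) + (-3*n^2 + 6*n + 1)
= 4*n^3-2*n^5 + 4*n^2 + n*8 + 2*n^4
3) 4*n^3-2*n^5 + 4*n^2 + n*8 + 2*n^4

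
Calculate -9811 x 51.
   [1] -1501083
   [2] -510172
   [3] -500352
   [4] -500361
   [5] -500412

-9811 * 51 = -500361
4) -500361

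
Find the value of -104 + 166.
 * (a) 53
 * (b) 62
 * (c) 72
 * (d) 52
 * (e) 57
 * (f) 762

-104 + 166 = 62
b) 62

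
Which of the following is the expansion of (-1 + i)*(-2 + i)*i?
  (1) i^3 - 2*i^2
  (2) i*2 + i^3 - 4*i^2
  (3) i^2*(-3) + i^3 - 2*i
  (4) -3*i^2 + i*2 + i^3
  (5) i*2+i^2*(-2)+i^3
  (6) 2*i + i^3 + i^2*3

Expanding (-1 + i)*(-2 + i)*i:
= -3*i^2 + i*2 + i^3
4) -3*i^2 + i*2 + i^3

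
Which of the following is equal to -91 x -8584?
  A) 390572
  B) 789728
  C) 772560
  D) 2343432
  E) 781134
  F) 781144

-91 * -8584 = 781144
F) 781144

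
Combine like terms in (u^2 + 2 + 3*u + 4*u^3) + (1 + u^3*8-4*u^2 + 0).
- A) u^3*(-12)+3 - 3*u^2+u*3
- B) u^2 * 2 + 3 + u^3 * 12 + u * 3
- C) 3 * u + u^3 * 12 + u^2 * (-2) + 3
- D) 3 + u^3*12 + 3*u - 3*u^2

Adding the polynomials and combining like terms:
(u^2 + 2 + 3*u + 4*u^3) + (1 + u^3*8 - 4*u^2 + 0)
= 3 + u^3*12 + 3*u - 3*u^2
D) 3 + u^3*12 + 3*u - 3*u^2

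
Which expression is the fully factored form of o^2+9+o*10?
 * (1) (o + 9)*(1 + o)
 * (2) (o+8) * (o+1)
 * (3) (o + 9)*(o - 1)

We need to factor o^2+9+o*10.
The factored form is (o + 9)*(1 + o).
1) (o + 9)*(1 + o)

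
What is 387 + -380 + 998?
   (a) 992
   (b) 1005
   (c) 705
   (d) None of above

First: 387 + -380 = 7
Then: 7 + 998 = 1005
b) 1005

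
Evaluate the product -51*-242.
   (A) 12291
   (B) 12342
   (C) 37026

-51 * -242 = 12342
B) 12342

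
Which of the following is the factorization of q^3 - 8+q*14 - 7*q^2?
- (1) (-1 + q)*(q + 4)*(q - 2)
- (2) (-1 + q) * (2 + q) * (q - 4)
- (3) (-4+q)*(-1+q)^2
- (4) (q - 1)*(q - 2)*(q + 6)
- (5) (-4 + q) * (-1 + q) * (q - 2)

We need to factor q^3 - 8+q*14 - 7*q^2.
The factored form is (-4 + q) * (-1 + q) * (q - 2).
5) (-4 + q) * (-1 + q) * (q - 2)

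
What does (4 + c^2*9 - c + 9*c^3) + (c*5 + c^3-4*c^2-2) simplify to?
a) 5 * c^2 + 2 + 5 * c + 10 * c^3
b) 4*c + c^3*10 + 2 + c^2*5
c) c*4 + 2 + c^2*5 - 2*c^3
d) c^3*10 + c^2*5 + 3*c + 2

Adding the polynomials and combining like terms:
(4 + c^2*9 - c + 9*c^3) + (c*5 + c^3 - 4*c^2 - 2)
= 4*c + c^3*10 + 2 + c^2*5
b) 4*c + c^3*10 + 2 + c^2*5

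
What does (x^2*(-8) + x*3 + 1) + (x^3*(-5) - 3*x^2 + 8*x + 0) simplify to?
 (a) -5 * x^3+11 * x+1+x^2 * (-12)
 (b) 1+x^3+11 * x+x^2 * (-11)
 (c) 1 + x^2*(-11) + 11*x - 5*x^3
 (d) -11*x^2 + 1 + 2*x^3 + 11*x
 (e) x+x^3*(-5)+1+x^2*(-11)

Adding the polynomials and combining like terms:
(x^2*(-8) + x*3 + 1) + (x^3*(-5) - 3*x^2 + 8*x + 0)
= 1 + x^2*(-11) + 11*x - 5*x^3
c) 1 + x^2*(-11) + 11*x - 5*x^3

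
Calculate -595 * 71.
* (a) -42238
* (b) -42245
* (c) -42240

-595 * 71 = -42245
b) -42245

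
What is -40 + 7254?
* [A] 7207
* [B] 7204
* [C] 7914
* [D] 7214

-40 + 7254 = 7214
D) 7214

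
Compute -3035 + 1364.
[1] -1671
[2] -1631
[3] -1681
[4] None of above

-3035 + 1364 = -1671
1) -1671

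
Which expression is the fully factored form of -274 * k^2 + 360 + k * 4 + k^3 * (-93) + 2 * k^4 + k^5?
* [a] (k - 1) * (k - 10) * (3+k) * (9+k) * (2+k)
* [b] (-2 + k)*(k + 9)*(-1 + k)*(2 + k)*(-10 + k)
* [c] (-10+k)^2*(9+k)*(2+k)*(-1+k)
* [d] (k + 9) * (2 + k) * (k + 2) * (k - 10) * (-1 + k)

We need to factor -274 * k^2 + 360 + k * 4 + k^3 * (-93) + 2 * k^4 + k^5.
The factored form is (k + 9) * (2 + k) * (k + 2) * (k - 10) * (-1 + k).
d) (k + 9) * (2 + k) * (k + 2) * (k - 10) * (-1 + k)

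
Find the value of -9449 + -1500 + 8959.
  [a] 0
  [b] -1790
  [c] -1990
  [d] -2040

First: -9449 + -1500 = -10949
Then: -10949 + 8959 = -1990
c) -1990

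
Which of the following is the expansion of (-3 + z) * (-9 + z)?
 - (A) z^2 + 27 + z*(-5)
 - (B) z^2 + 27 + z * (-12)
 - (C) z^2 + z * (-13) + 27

Expanding (-3 + z) * (-9 + z):
= z^2 + 27 + z * (-12)
B) z^2 + 27 + z * (-12)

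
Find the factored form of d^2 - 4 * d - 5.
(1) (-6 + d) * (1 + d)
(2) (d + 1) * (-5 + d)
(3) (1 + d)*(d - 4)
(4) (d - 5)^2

We need to factor d^2 - 4 * d - 5.
The factored form is (d + 1) * (-5 + d).
2) (d + 1) * (-5 + d)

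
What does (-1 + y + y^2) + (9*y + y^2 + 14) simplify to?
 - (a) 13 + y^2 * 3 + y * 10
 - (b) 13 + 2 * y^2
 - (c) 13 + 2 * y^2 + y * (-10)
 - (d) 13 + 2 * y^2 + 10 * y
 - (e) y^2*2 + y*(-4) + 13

Adding the polynomials and combining like terms:
(-1 + y + y^2) + (9*y + y^2 + 14)
= 13 + 2 * y^2 + 10 * y
d) 13 + 2 * y^2 + 10 * y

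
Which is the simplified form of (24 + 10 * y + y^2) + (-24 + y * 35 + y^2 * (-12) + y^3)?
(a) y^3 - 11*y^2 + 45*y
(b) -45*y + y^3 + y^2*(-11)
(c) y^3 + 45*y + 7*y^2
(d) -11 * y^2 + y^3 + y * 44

Adding the polynomials and combining like terms:
(24 + 10*y + y^2) + (-24 + y*35 + y^2*(-12) + y^3)
= y^3 - 11*y^2 + 45*y
a) y^3 - 11*y^2 + 45*y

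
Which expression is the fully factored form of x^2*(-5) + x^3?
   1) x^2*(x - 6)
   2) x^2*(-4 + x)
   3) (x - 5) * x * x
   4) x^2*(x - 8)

We need to factor x^2*(-5) + x^3.
The factored form is (x - 5) * x * x.
3) (x - 5) * x * x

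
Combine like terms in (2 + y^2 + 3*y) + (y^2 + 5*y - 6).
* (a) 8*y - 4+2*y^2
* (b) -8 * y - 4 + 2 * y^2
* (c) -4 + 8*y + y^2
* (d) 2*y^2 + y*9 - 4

Adding the polynomials and combining like terms:
(2 + y^2 + 3*y) + (y^2 + 5*y - 6)
= 8*y - 4+2*y^2
a) 8*y - 4+2*y^2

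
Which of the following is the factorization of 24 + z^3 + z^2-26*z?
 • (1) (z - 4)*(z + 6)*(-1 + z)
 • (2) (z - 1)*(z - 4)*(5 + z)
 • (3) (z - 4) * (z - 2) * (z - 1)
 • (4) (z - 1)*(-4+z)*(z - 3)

We need to factor 24 + z^3 + z^2-26*z.
The factored form is (z - 4)*(z + 6)*(-1 + z).
1) (z - 4)*(z + 6)*(-1 + z)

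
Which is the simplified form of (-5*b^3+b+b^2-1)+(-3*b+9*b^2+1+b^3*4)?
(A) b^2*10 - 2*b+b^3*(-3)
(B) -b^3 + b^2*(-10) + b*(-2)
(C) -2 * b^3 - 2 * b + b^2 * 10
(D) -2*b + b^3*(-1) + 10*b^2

Adding the polynomials and combining like terms:
(-5*b^3 + b + b^2 - 1) + (-3*b + 9*b^2 + 1 + b^3*4)
= -2*b + b^3*(-1) + 10*b^2
D) -2*b + b^3*(-1) + 10*b^2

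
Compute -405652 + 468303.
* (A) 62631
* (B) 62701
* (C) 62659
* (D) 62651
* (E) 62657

-405652 + 468303 = 62651
D) 62651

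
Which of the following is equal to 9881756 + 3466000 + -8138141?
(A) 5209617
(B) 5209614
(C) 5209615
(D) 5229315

First: 9881756 + 3466000 = 13347756
Then: 13347756 + -8138141 = 5209615
C) 5209615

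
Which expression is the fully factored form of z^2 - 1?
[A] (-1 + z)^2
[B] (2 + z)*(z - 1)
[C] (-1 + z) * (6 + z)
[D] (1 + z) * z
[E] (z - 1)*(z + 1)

We need to factor z^2 - 1.
The factored form is (z - 1)*(z + 1).
E) (z - 1)*(z + 1)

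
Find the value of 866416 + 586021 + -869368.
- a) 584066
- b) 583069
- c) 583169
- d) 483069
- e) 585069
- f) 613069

First: 866416 + 586021 = 1452437
Then: 1452437 + -869368 = 583069
b) 583069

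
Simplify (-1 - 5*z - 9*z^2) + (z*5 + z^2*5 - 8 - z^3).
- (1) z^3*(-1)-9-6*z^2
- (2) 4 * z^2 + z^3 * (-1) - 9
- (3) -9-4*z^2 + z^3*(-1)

Adding the polynomials and combining like terms:
(-1 - 5*z - 9*z^2) + (z*5 + z^2*5 - 8 - z^3)
= -9-4*z^2 + z^3*(-1)
3) -9-4*z^2 + z^3*(-1)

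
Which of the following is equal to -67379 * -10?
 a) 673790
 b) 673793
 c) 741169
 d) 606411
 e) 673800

-67379 * -10 = 673790
a) 673790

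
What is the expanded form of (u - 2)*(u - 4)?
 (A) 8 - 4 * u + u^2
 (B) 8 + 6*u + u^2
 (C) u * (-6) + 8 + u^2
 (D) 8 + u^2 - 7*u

Expanding (u - 2)*(u - 4):
= u * (-6) + 8 + u^2
C) u * (-6) + 8 + u^2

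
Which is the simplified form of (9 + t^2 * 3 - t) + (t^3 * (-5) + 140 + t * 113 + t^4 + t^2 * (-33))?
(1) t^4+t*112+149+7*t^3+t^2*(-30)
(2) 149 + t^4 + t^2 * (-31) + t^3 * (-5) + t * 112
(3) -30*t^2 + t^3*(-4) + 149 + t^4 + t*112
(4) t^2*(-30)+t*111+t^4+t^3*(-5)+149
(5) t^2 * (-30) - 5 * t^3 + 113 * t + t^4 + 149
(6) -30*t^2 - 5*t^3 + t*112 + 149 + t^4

Adding the polynomials and combining like terms:
(9 + t^2*3 - t) + (t^3*(-5) + 140 + t*113 + t^4 + t^2*(-33))
= -30*t^2 - 5*t^3 + t*112 + 149 + t^4
6) -30*t^2 - 5*t^3 + t*112 + 149 + t^4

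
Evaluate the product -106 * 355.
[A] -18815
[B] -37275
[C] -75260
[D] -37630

-106 * 355 = -37630
D) -37630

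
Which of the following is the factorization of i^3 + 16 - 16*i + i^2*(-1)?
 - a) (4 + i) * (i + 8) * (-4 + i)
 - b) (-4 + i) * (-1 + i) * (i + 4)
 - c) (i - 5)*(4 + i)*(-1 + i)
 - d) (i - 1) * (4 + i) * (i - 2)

We need to factor i^3 + 16 - 16*i + i^2*(-1).
The factored form is (-4 + i) * (-1 + i) * (i + 4).
b) (-4 + i) * (-1 + i) * (i + 4)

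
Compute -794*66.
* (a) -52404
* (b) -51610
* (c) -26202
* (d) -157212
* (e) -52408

-794 * 66 = -52404
a) -52404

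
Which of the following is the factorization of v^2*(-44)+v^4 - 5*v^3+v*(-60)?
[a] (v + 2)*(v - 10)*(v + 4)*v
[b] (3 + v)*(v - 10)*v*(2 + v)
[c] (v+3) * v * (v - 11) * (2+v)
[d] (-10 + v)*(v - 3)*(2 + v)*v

We need to factor v^2*(-44)+v^4 - 5*v^3+v*(-60).
The factored form is (3 + v)*(v - 10)*v*(2 + v).
b) (3 + v)*(v - 10)*v*(2 + v)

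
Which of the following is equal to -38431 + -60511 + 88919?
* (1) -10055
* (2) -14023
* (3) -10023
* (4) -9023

First: -38431 + -60511 = -98942
Then: -98942 + 88919 = -10023
3) -10023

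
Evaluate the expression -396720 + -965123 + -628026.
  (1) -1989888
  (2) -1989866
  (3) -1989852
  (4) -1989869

First: -396720 + -965123 = -1361843
Then: -1361843 + -628026 = -1989869
4) -1989869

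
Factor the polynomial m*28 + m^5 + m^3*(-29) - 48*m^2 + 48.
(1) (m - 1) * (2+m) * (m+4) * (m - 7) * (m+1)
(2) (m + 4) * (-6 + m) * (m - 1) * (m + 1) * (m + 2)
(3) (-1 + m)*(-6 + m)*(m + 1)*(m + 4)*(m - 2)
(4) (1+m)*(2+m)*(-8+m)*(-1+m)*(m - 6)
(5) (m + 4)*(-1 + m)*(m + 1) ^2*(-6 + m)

We need to factor m*28 + m^5 + m^3*(-29) - 48*m^2 + 48.
The factored form is (m + 4) * (-6 + m) * (m - 1) * (m + 1) * (m + 2).
2) (m + 4) * (-6 + m) * (m - 1) * (m + 1) * (m + 2)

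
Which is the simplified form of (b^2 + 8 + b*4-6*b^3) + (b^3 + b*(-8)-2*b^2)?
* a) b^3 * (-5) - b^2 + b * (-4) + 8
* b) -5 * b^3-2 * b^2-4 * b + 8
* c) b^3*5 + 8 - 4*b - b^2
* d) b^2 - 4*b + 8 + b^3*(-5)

Adding the polynomials and combining like terms:
(b^2 + 8 + b*4 - 6*b^3) + (b^3 + b*(-8) - 2*b^2)
= b^3 * (-5) - b^2 + b * (-4) + 8
a) b^3 * (-5) - b^2 + b * (-4) + 8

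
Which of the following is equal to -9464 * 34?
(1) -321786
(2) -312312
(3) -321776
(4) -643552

-9464 * 34 = -321776
3) -321776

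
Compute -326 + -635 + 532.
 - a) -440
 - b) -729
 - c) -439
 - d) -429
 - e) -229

First: -326 + -635 = -961
Then: -961 + 532 = -429
d) -429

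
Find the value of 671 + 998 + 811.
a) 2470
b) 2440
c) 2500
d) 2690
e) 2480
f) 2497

First: 671 + 998 = 1669
Then: 1669 + 811 = 2480
e) 2480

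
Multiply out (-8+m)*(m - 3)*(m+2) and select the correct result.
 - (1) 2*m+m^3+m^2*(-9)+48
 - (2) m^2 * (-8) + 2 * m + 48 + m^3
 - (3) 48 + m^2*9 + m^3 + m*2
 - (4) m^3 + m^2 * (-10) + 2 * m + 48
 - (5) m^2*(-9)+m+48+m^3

Expanding (-8+m)*(m - 3)*(m+2):
= 2*m+m^3+m^2*(-9)+48
1) 2*m+m^3+m^2*(-9)+48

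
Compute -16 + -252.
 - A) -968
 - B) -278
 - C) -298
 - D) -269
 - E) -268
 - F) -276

-16 + -252 = -268
E) -268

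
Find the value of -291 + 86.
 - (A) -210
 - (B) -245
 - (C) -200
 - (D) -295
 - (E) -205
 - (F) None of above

-291 + 86 = -205
E) -205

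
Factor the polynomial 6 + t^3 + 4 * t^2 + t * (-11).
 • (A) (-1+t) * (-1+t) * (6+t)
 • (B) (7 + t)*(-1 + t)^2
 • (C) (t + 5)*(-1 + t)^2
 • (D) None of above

We need to factor 6 + t^3 + 4 * t^2 + t * (-11).
The factored form is (-1+t) * (-1+t) * (6+t).
A) (-1+t) * (-1+t) * (6+t)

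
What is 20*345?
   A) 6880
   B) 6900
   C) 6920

20 * 345 = 6900
B) 6900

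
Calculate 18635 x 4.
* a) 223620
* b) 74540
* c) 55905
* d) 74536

18635 * 4 = 74540
b) 74540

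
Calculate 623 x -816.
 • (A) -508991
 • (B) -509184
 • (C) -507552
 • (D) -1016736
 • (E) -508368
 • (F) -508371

623 * -816 = -508368
E) -508368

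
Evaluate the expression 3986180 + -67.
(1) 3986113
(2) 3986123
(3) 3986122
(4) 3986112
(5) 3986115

3986180 + -67 = 3986113
1) 3986113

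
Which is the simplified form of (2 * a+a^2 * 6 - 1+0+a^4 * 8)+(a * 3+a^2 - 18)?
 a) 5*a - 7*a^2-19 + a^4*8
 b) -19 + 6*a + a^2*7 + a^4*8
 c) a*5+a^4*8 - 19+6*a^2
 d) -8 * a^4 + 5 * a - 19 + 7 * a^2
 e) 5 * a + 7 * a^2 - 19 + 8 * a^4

Adding the polynomials and combining like terms:
(2*a + a^2*6 - 1 + 0 + a^4*8) + (a*3 + a^2 - 18)
= 5 * a + 7 * a^2 - 19 + 8 * a^4
e) 5 * a + 7 * a^2 - 19 + 8 * a^4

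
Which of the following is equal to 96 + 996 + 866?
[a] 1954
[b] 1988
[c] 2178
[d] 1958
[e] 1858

First: 96 + 996 = 1092
Then: 1092 + 866 = 1958
d) 1958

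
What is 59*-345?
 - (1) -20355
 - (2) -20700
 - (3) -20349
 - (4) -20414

59 * -345 = -20355
1) -20355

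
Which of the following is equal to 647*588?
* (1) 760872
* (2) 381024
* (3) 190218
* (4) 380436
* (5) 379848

647 * 588 = 380436
4) 380436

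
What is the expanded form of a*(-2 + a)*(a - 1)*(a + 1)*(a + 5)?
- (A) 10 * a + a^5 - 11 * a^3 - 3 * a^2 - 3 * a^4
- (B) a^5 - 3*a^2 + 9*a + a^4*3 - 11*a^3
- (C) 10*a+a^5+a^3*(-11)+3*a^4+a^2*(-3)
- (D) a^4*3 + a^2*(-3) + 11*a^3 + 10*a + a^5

Expanding a*(-2 + a)*(a - 1)*(a + 1)*(a + 5):
= 10*a+a^5+a^3*(-11)+3*a^4+a^2*(-3)
C) 10*a+a^5+a^3*(-11)+3*a^4+a^2*(-3)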